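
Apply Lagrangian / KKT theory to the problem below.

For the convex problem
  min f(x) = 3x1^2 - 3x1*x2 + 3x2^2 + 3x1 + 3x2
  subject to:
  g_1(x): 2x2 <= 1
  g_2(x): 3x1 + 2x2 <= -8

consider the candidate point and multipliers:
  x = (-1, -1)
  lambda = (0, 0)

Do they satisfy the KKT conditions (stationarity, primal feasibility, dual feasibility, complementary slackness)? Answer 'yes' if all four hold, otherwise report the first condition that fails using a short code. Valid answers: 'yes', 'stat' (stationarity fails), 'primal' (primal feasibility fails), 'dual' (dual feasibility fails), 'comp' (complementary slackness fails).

Gradient of f: grad f(x) = Q x + c = (0, 0)
Constraint values g_i(x) = a_i^T x - b_i:
  g_1((-1, -1)) = -3
  g_2((-1, -1)) = 3
Stationarity residual: grad f(x) + sum_i lambda_i a_i = (0, 0)
  -> stationarity OK
Primal feasibility (all g_i <= 0): FAILS
Dual feasibility (all lambda_i >= 0): OK
Complementary slackness (lambda_i * g_i(x) = 0 for all i): OK

Verdict: the first failing condition is primal_feasibility -> primal.

primal


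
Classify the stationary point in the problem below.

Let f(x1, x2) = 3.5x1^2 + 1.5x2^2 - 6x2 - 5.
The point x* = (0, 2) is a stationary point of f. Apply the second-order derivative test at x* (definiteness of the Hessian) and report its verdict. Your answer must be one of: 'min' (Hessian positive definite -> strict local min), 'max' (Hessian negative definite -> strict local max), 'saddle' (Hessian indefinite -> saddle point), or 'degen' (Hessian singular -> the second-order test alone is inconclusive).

Compute the Hessian H = grad^2 f:
  H = [[7, 0], [0, 3]]
Verify stationarity: grad f(x*) = H x* + g = (0, 0).
Eigenvalues of H: 3, 7.
Both eigenvalues > 0, so H is positive definite -> x* is a strict local min.

min


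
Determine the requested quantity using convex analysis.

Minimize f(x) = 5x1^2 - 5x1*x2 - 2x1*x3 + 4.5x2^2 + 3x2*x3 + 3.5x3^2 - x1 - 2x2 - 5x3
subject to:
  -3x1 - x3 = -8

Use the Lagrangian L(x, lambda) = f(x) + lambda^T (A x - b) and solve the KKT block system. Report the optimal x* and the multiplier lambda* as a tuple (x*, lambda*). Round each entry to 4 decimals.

Form the Lagrangian:
  L(x, lambda) = (1/2) x^T Q x + c^T x + lambda^T (A x - b)
Stationarity (grad_x L = 0): Q x + c + A^T lambda = 0.
Primal feasibility: A x = b.

This gives the KKT block system:
  [ Q   A^T ] [ x     ]   [-c ]
  [ A    0  ] [ lambda ] = [ b ]

Solving the linear system:
  x*      = (2.1476, 0.8963, 1.5571)
  lambda* = (4.2935)
  f(x*)   = 11.3111

x* = (2.1476, 0.8963, 1.5571), lambda* = (4.2935)


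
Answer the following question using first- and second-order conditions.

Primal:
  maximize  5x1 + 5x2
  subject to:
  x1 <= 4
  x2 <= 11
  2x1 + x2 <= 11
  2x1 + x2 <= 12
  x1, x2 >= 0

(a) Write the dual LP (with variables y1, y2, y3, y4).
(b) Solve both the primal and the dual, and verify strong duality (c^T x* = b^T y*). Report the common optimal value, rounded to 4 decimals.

The standard primal-dual pair for 'max c^T x s.t. A x <= b, x >= 0' is:
  Dual:  min b^T y  s.t.  A^T y >= c,  y >= 0.

So the dual LP is:
  minimize  4y1 + 11y2 + 11y3 + 12y4
  subject to:
    y1 + 2y3 + 2y4 >= 5
    y2 + y3 + y4 >= 5
    y1, y2, y3, y4 >= 0

Solving the primal: x* = (0, 11).
  primal value c^T x* = 55.
Solving the dual: y* = (0, 0, 5, 0).
  dual value b^T y* = 55.
Strong duality: c^T x* = b^T y*. Confirmed.

55


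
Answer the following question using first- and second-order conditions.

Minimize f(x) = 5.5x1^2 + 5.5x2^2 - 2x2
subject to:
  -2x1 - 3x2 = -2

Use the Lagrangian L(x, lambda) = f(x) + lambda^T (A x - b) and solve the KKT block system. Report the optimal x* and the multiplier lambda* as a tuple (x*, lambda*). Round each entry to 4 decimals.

Form the Lagrangian:
  L(x, lambda) = (1/2) x^T Q x + c^T x + lambda^T (A x - b)
Stationarity (grad_x L = 0): Q x + c + A^T lambda = 0.
Primal feasibility: A x = b.

This gives the KKT block system:
  [ Q   A^T ] [ x     ]   [-c ]
  [ A    0  ] [ lambda ] = [ b ]

Solving the linear system:
  x*      = (0.2238, 0.5175)
  lambda* = (1.2308)
  f(x*)   = 0.7133

x* = (0.2238, 0.5175), lambda* = (1.2308)


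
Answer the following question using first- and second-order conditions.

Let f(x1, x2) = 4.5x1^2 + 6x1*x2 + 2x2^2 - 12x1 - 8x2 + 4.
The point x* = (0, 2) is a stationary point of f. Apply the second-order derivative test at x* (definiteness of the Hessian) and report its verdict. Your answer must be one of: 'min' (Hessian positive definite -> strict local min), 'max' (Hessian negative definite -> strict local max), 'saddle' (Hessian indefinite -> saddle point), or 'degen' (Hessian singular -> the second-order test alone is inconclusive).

Compute the Hessian H = grad^2 f:
  H = [[9, 6], [6, 4]]
Verify stationarity: grad f(x*) = H x* + g = (0, 0).
Eigenvalues of H: 0, 13.
H has a zero eigenvalue (singular; positive semidefinite but not definite), so H is neither positive definite, negative definite, nor indefinite. The second-order test alone is inconclusive -> degen.
(Indeed, f is constant along the null direction of H through x*, so x* is not a strict local extremum.)

degen


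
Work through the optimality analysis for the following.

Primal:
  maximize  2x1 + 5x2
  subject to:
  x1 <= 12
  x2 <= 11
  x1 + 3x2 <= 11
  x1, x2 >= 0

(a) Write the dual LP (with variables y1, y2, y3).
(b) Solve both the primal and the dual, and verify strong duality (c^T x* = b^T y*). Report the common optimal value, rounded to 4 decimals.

The standard primal-dual pair for 'max c^T x s.t. A x <= b, x >= 0' is:
  Dual:  min b^T y  s.t.  A^T y >= c,  y >= 0.

So the dual LP is:
  minimize  12y1 + 11y2 + 11y3
  subject to:
    y1 + y3 >= 2
    y2 + 3y3 >= 5
    y1, y2, y3 >= 0

Solving the primal: x* = (11, 0).
  primal value c^T x* = 22.
Solving the dual: y* = (0, 0, 2).
  dual value b^T y* = 22.
Strong duality: c^T x* = b^T y*. Confirmed.

22


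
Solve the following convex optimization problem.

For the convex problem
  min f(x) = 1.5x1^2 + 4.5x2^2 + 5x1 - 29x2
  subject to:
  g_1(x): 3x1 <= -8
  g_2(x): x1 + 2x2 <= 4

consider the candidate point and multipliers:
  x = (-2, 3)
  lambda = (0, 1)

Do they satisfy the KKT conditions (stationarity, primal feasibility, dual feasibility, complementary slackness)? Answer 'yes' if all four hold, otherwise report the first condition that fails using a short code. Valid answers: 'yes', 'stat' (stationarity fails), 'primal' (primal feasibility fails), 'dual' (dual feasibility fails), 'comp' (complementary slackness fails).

Gradient of f: grad f(x) = Q x + c = (-1, -2)
Constraint values g_i(x) = a_i^T x - b_i:
  g_1((-2, 3)) = 2
  g_2((-2, 3)) = 0
Stationarity residual: grad f(x) + sum_i lambda_i a_i = (0, 0)
  -> stationarity OK
Primal feasibility (all g_i <= 0): FAILS
Dual feasibility (all lambda_i >= 0): OK
Complementary slackness (lambda_i * g_i(x) = 0 for all i): OK

Verdict: the first failing condition is primal_feasibility -> primal.

primal


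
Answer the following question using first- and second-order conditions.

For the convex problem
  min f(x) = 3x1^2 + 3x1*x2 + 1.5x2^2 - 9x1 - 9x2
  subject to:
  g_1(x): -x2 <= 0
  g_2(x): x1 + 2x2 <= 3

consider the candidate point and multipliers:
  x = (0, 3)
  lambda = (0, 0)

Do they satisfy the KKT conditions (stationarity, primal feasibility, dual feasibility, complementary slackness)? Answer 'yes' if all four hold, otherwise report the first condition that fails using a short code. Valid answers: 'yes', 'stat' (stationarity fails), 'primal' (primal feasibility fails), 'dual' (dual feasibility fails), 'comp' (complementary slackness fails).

Gradient of f: grad f(x) = Q x + c = (0, 0)
Constraint values g_i(x) = a_i^T x - b_i:
  g_1((0, 3)) = -3
  g_2((0, 3)) = 3
Stationarity residual: grad f(x) + sum_i lambda_i a_i = (0, 0)
  -> stationarity OK
Primal feasibility (all g_i <= 0): FAILS
Dual feasibility (all lambda_i >= 0): OK
Complementary slackness (lambda_i * g_i(x) = 0 for all i): OK

Verdict: the first failing condition is primal_feasibility -> primal.

primal


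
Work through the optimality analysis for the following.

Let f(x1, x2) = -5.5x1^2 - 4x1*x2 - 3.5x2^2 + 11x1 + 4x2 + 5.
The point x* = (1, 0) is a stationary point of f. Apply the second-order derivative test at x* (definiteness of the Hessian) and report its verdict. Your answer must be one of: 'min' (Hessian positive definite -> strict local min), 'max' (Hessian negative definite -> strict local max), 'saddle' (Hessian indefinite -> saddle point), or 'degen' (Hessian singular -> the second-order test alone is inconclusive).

Compute the Hessian H = grad^2 f:
  H = [[-11, -4], [-4, -7]]
Verify stationarity: grad f(x*) = H x* + g = (0, 0).
Eigenvalues of H: -13.4721, -4.5279.
Both eigenvalues < 0, so H is negative definite -> x* is a strict local max.

max


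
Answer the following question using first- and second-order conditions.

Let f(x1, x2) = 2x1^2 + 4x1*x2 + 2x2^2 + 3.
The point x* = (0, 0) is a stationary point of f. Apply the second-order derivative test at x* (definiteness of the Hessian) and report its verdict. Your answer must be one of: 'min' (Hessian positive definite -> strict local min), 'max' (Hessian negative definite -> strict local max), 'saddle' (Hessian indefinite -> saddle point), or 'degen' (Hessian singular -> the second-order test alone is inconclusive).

Compute the Hessian H = grad^2 f:
  H = [[4, 4], [4, 4]]
Verify stationarity: grad f(x*) = H x* + g = (0, 0).
Eigenvalues of H: 0, 8.
H has a zero eigenvalue (singular; positive semidefinite but not definite), so H is neither positive definite, negative definite, nor indefinite. The second-order test alone is inconclusive -> degen.
(Indeed, f is constant along the null direction of H through x*, so x* is not a strict local extremum.)

degen


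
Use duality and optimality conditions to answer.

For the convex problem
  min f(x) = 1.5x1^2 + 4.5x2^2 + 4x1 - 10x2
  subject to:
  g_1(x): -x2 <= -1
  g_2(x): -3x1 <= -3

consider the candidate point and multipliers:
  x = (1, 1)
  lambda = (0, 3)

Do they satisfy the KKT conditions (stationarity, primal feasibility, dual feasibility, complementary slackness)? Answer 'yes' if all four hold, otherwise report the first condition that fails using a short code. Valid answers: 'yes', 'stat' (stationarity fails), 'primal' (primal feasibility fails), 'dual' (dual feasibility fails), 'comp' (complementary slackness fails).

Gradient of f: grad f(x) = Q x + c = (7, -1)
Constraint values g_i(x) = a_i^T x - b_i:
  g_1((1, 1)) = 0
  g_2((1, 1)) = 0
Stationarity residual: grad f(x) + sum_i lambda_i a_i = (-2, -1)
  -> stationarity FAILS
Primal feasibility (all g_i <= 0): OK
Dual feasibility (all lambda_i >= 0): OK
Complementary slackness (lambda_i * g_i(x) = 0 for all i): OK

Verdict: the first failing condition is stationarity -> stat.

stat


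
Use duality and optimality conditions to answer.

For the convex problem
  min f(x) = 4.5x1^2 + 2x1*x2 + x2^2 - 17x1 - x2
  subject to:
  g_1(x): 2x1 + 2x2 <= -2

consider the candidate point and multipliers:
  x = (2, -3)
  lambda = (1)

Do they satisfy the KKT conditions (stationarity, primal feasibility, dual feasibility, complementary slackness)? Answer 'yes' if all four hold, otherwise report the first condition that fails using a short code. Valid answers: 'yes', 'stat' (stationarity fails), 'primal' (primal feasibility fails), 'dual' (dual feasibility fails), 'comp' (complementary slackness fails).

Gradient of f: grad f(x) = Q x + c = (-5, -3)
Constraint values g_i(x) = a_i^T x - b_i:
  g_1((2, -3)) = 0
Stationarity residual: grad f(x) + sum_i lambda_i a_i = (-3, -1)
  -> stationarity FAILS
Primal feasibility (all g_i <= 0): OK
Dual feasibility (all lambda_i >= 0): OK
Complementary slackness (lambda_i * g_i(x) = 0 for all i): OK

Verdict: the first failing condition is stationarity -> stat.

stat


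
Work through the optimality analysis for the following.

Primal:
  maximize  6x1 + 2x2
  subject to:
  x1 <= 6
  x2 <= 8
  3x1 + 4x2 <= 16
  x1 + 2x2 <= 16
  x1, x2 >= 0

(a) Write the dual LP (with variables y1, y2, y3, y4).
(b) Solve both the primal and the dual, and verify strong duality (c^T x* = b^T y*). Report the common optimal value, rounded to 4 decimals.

The standard primal-dual pair for 'max c^T x s.t. A x <= b, x >= 0' is:
  Dual:  min b^T y  s.t.  A^T y >= c,  y >= 0.

So the dual LP is:
  minimize  6y1 + 8y2 + 16y3 + 16y4
  subject to:
    y1 + 3y3 + y4 >= 6
    y2 + 4y3 + 2y4 >= 2
    y1, y2, y3, y4 >= 0

Solving the primal: x* = (5.3333, 0).
  primal value c^T x* = 32.
Solving the dual: y* = (0, 0, 2, 0).
  dual value b^T y* = 32.
Strong duality: c^T x* = b^T y*. Confirmed.

32


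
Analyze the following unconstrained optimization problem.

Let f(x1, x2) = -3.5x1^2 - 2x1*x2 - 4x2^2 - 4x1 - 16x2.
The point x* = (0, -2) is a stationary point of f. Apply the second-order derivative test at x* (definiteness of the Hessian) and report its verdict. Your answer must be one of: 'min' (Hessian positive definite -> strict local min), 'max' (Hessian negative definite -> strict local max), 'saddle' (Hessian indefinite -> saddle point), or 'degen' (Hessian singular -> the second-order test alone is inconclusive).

Compute the Hessian H = grad^2 f:
  H = [[-7, -2], [-2, -8]]
Verify stationarity: grad f(x*) = H x* + g = (0, 0).
Eigenvalues of H: -9.5616, -5.4384.
Both eigenvalues < 0, so H is negative definite -> x* is a strict local max.

max


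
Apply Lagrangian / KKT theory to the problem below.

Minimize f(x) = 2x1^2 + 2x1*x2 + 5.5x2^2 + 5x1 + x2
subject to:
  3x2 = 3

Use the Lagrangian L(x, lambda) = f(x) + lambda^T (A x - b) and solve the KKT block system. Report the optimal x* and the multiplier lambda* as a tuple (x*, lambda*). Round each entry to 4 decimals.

Form the Lagrangian:
  L(x, lambda) = (1/2) x^T Q x + c^T x + lambda^T (A x - b)
Stationarity (grad_x L = 0): Q x + c + A^T lambda = 0.
Primal feasibility: A x = b.

This gives the KKT block system:
  [ Q   A^T ] [ x     ]   [-c ]
  [ A    0  ] [ lambda ] = [ b ]

Solving the linear system:
  x*      = (-1.75, 1)
  lambda* = (-2.8333)
  f(x*)   = 0.375

x* = (-1.75, 1), lambda* = (-2.8333)


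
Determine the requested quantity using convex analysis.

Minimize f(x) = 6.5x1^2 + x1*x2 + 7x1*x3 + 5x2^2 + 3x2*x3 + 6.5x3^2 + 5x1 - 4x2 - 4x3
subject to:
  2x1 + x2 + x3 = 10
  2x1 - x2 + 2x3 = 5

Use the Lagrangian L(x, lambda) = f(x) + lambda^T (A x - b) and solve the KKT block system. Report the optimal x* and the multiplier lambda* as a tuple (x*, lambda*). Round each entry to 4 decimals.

Form the Lagrangian:
  L(x, lambda) = (1/2) x^T Q x + c^T x + lambda^T (A x - b)
Stationarity (grad_x L = 0): Q x + c + A^T lambda = 0.
Primal feasibility: A x = b.

This gives the KKT block system:
  [ Q   A^T ] [ x     ]   [-c ]
  [ A    0  ] [ lambda ] = [ b ]

Solving the linear system:
  x*      = (3.7468, 2.5021, 0.0043)
  lambda* = (-26.4506, -1.6695)
  f(x*)   = 140.7811

x* = (3.7468, 2.5021, 0.0043), lambda* = (-26.4506, -1.6695)


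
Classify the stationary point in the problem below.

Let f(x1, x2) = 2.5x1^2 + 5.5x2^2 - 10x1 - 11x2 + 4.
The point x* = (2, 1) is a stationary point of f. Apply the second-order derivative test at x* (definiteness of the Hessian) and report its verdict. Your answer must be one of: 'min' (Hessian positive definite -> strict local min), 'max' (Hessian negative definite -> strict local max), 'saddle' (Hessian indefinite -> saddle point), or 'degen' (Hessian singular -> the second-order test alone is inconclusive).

Compute the Hessian H = grad^2 f:
  H = [[5, 0], [0, 11]]
Verify stationarity: grad f(x*) = H x* + g = (0, 0).
Eigenvalues of H: 5, 11.
Both eigenvalues > 0, so H is positive definite -> x* is a strict local min.

min


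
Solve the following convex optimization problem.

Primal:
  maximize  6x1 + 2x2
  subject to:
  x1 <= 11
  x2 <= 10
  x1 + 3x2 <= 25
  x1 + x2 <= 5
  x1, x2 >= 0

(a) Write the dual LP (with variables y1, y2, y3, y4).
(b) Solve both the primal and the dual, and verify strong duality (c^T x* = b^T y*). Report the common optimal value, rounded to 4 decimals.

The standard primal-dual pair for 'max c^T x s.t. A x <= b, x >= 0' is:
  Dual:  min b^T y  s.t.  A^T y >= c,  y >= 0.

So the dual LP is:
  minimize  11y1 + 10y2 + 25y3 + 5y4
  subject to:
    y1 + y3 + y4 >= 6
    y2 + 3y3 + y4 >= 2
    y1, y2, y3, y4 >= 0

Solving the primal: x* = (5, 0).
  primal value c^T x* = 30.
Solving the dual: y* = (0, 0, 0, 6).
  dual value b^T y* = 30.
Strong duality: c^T x* = b^T y*. Confirmed.

30


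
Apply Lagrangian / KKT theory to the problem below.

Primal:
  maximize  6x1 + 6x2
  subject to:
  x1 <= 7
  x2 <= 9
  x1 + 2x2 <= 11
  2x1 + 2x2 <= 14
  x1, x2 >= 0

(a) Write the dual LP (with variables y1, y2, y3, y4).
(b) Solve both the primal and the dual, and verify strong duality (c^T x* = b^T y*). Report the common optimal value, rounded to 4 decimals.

The standard primal-dual pair for 'max c^T x s.t. A x <= b, x >= 0' is:
  Dual:  min b^T y  s.t.  A^T y >= c,  y >= 0.

So the dual LP is:
  minimize  7y1 + 9y2 + 11y3 + 14y4
  subject to:
    y1 + y3 + 2y4 >= 6
    y2 + 2y3 + 2y4 >= 6
    y1, y2, y3, y4 >= 0

Solving the primal: x* = (7, 0).
  primal value c^T x* = 42.
Solving the dual: y* = (0, 0, 0, 3).
  dual value b^T y* = 42.
Strong duality: c^T x* = b^T y*. Confirmed.

42


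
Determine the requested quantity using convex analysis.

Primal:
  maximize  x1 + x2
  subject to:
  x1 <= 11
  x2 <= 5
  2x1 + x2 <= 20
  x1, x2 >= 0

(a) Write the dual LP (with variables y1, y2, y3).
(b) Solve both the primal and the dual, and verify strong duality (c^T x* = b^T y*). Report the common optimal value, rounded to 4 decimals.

The standard primal-dual pair for 'max c^T x s.t. A x <= b, x >= 0' is:
  Dual:  min b^T y  s.t.  A^T y >= c,  y >= 0.

So the dual LP is:
  minimize  11y1 + 5y2 + 20y3
  subject to:
    y1 + 2y3 >= 1
    y2 + y3 >= 1
    y1, y2, y3 >= 0

Solving the primal: x* = (7.5, 5).
  primal value c^T x* = 12.5.
Solving the dual: y* = (0, 0.5, 0.5).
  dual value b^T y* = 12.5.
Strong duality: c^T x* = b^T y*. Confirmed.

12.5


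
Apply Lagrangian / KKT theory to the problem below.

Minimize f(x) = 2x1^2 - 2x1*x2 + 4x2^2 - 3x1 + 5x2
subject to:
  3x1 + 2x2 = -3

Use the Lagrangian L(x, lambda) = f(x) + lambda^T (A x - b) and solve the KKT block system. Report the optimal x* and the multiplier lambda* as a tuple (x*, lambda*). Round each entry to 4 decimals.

Form the Lagrangian:
  L(x, lambda) = (1/2) x^T Q x + c^T x + lambda^T (A x - b)
Stationarity (grad_x L = 0): Q x + c + A^T lambda = 0.
Primal feasibility: A x = b.

This gives the KKT block system:
  [ Q   A^T ] [ x     ]   [-c ]
  [ A    0  ] [ lambda ] = [ b ]

Solving the linear system:
  x*      = (-0.375, -0.9375)
  lambda* = (0.875)
  f(x*)   = -0.4688

x* = (-0.375, -0.9375), lambda* = (0.875)


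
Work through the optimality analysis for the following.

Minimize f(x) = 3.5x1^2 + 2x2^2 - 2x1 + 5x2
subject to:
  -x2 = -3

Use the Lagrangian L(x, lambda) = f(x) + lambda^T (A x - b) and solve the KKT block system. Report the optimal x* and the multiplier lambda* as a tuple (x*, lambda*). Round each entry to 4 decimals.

Form the Lagrangian:
  L(x, lambda) = (1/2) x^T Q x + c^T x + lambda^T (A x - b)
Stationarity (grad_x L = 0): Q x + c + A^T lambda = 0.
Primal feasibility: A x = b.

This gives the KKT block system:
  [ Q   A^T ] [ x     ]   [-c ]
  [ A    0  ] [ lambda ] = [ b ]

Solving the linear system:
  x*      = (0.2857, 3)
  lambda* = (17)
  f(x*)   = 32.7143

x* = (0.2857, 3), lambda* = (17)


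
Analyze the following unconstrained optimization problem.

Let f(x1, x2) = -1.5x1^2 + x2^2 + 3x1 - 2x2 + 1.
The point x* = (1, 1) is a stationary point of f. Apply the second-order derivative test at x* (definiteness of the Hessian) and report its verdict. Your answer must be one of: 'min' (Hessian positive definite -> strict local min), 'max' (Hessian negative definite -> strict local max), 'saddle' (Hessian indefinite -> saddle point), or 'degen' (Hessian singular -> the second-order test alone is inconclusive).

Compute the Hessian H = grad^2 f:
  H = [[-3, 0], [0, 2]]
Verify stationarity: grad f(x*) = H x* + g = (0, 0).
Eigenvalues of H: -3, 2.
Eigenvalues have mixed signs, so H is indefinite -> x* is a saddle point.

saddle


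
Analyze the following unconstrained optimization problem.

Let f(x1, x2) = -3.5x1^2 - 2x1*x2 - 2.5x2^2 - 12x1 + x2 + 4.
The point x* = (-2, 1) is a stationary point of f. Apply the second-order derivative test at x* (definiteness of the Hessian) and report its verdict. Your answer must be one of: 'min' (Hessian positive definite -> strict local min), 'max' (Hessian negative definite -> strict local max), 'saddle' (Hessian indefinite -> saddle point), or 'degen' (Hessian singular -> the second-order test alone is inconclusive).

Compute the Hessian H = grad^2 f:
  H = [[-7, -2], [-2, -5]]
Verify stationarity: grad f(x*) = H x* + g = (0, 0).
Eigenvalues of H: -8.2361, -3.7639.
Both eigenvalues < 0, so H is negative definite -> x* is a strict local max.

max


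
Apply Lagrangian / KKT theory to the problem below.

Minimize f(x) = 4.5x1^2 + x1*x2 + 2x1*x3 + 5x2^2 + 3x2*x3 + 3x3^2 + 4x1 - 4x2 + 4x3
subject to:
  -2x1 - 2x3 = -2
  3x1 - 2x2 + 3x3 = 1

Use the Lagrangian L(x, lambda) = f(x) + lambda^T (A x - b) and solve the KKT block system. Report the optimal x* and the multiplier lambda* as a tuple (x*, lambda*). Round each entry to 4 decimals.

Form the Lagrangian:
  L(x, lambda) = (1/2) x^T Q x + c^T x + lambda^T (A x - b)
Stationarity (grad_x L = 0): Q x + c + A^T lambda = 0.
Primal feasibility: A x = b.

This gives the KKT block system:
  [ Q   A^T ] [ x     ]   [-c ]
  [ A    0  ] [ lambda ] = [ b ]

Solving the linear system:
  x*      = (0.5455, 1, 0.4545)
  lambda* = (11.3409, 3.9545)
  f(x*)   = 9.3636

x* = (0.5455, 1, 0.4545), lambda* = (11.3409, 3.9545)


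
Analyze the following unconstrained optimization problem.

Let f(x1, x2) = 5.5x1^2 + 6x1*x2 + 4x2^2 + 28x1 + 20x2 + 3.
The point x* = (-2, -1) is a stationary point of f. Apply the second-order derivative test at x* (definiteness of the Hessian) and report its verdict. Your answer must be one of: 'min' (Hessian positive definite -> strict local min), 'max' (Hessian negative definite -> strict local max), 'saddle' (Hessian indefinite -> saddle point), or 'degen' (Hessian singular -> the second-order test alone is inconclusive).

Compute the Hessian H = grad^2 f:
  H = [[11, 6], [6, 8]]
Verify stationarity: grad f(x*) = H x* + g = (0, 0).
Eigenvalues of H: 3.3153, 15.6847.
Both eigenvalues > 0, so H is positive definite -> x* is a strict local min.

min


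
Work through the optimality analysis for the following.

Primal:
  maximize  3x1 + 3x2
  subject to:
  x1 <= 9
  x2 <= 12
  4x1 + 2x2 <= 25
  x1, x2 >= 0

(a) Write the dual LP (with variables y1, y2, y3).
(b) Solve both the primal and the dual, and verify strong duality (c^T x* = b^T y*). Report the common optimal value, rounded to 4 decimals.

The standard primal-dual pair for 'max c^T x s.t. A x <= b, x >= 0' is:
  Dual:  min b^T y  s.t.  A^T y >= c,  y >= 0.

So the dual LP is:
  minimize  9y1 + 12y2 + 25y3
  subject to:
    y1 + 4y3 >= 3
    y2 + 2y3 >= 3
    y1, y2, y3 >= 0

Solving the primal: x* = (0.25, 12).
  primal value c^T x* = 36.75.
Solving the dual: y* = (0, 1.5, 0.75).
  dual value b^T y* = 36.75.
Strong duality: c^T x* = b^T y*. Confirmed.

36.75


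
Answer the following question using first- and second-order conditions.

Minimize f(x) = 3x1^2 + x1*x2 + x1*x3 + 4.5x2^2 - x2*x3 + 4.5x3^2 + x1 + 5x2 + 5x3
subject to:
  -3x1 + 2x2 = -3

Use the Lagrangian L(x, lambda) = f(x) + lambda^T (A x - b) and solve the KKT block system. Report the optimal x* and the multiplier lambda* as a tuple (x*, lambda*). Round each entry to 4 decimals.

Form the Lagrangian:
  L(x, lambda) = (1/2) x^T Q x + c^T x + lambda^T (A x - b)
Stationarity (grad_x L = 0): Q x + c + A^T lambda = 0.
Primal feasibility: A x = b.

This gives the KKT block system:
  [ Q   A^T ] [ x     ]   [-c ]
  [ A    0  ] [ lambda ] = [ b ]

Solving the linear system:
  x*      = (0.4411, -0.8384, -0.6977)
  lambda* = (0.7034)
  f(x*)   = -2.5646

x* = (0.4411, -0.8384, -0.6977), lambda* = (0.7034)


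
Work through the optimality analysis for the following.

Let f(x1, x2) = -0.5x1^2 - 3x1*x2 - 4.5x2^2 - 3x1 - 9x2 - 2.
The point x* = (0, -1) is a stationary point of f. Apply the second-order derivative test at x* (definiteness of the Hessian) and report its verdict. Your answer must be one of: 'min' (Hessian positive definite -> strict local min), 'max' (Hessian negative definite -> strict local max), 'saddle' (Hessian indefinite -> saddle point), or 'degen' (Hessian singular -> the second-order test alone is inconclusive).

Compute the Hessian H = grad^2 f:
  H = [[-1, -3], [-3, -9]]
Verify stationarity: grad f(x*) = H x* + g = (0, 0).
Eigenvalues of H: -10, 0.
H has a zero eigenvalue (singular; negative semidefinite but not definite), so H is neither positive definite, negative definite, nor indefinite. The second-order test alone is inconclusive -> degen.
(Indeed, f is constant along the null direction of H through x*, so x* is not a strict local extremum.)

degen


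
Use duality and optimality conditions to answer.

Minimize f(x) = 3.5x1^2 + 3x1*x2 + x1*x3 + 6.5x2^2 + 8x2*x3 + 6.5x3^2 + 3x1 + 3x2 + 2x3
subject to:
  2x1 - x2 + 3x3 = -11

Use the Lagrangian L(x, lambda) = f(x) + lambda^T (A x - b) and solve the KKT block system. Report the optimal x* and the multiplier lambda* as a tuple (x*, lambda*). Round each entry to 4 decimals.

Form the Lagrangian:
  L(x, lambda) = (1/2) x^T Q x + c^T x + lambda^T (A x - b)
Stationarity (grad_x L = 0): Q x + c + A^T lambda = 0.
Primal feasibility: A x = b.

This gives the KKT block system:
  [ Q   A^T ] [ x     ]   [-c ]
  [ A    0  ] [ lambda ] = [ b ]

Solving the linear system:
  x*      = (-1.9056, 1.6301, -1.8529)
  lambda* = (3.6509)
  f(x*)   = 17.8139

x* = (-1.9056, 1.6301, -1.8529), lambda* = (3.6509)


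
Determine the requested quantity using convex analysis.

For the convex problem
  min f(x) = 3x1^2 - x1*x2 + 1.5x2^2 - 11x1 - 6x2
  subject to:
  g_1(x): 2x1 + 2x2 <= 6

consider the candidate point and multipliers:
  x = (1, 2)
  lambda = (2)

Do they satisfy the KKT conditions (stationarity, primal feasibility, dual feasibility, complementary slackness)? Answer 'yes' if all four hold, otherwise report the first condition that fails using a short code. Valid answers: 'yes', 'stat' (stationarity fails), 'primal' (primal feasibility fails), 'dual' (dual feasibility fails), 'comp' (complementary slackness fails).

Gradient of f: grad f(x) = Q x + c = (-7, -1)
Constraint values g_i(x) = a_i^T x - b_i:
  g_1((1, 2)) = 0
Stationarity residual: grad f(x) + sum_i lambda_i a_i = (-3, 3)
  -> stationarity FAILS
Primal feasibility (all g_i <= 0): OK
Dual feasibility (all lambda_i >= 0): OK
Complementary slackness (lambda_i * g_i(x) = 0 for all i): OK

Verdict: the first failing condition is stationarity -> stat.

stat


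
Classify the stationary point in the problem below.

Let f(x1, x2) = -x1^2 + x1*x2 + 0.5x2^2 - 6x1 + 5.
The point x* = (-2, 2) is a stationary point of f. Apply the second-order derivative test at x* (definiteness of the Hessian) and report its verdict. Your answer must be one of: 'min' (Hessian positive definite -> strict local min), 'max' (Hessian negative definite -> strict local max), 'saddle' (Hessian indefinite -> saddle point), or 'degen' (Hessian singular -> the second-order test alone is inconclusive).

Compute the Hessian H = grad^2 f:
  H = [[-2, 1], [1, 1]]
Verify stationarity: grad f(x*) = H x* + g = (0, 0).
Eigenvalues of H: -2.3028, 1.3028.
Eigenvalues have mixed signs, so H is indefinite -> x* is a saddle point.

saddle


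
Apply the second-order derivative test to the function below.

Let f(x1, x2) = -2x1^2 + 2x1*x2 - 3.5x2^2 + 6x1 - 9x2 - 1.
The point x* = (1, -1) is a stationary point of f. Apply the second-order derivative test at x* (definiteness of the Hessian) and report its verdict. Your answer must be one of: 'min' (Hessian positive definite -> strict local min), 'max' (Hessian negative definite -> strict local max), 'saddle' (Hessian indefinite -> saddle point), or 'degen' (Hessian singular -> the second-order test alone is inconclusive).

Compute the Hessian H = grad^2 f:
  H = [[-4, 2], [2, -7]]
Verify stationarity: grad f(x*) = H x* + g = (0, 0).
Eigenvalues of H: -8, -3.
Both eigenvalues < 0, so H is negative definite -> x* is a strict local max.

max


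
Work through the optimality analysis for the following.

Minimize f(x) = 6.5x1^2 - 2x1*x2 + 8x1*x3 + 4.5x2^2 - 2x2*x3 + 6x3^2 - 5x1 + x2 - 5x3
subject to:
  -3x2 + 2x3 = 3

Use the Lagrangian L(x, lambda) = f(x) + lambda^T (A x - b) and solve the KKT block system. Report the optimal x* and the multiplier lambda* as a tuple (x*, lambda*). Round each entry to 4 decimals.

Form the Lagrangian:
  L(x, lambda) = (1/2) x^T Q x + c^T x + lambda^T (A x - b)
Stationarity (grad_x L = 0): Q x + c + A^T lambda = 0.
Primal feasibility: A x = b.

This gives the KKT block system:
  [ Q   A^T ] [ x     ]   [-c ]
  [ A    0  ] [ lambda ] = [ b ]

Solving the linear system:
  x*      = (-0.1207, -0.5431, 0.6853)
  lambda* = (-1.6724)
  f(x*)   = 0.8254

x* = (-0.1207, -0.5431, 0.6853), lambda* = (-1.6724)


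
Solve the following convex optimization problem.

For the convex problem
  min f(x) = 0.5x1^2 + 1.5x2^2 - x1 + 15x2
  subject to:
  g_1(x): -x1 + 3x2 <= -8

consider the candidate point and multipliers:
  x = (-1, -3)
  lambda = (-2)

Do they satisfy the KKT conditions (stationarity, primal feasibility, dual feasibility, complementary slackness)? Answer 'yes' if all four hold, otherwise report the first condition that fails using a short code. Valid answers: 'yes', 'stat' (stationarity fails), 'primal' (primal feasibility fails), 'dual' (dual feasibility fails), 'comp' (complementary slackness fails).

Gradient of f: grad f(x) = Q x + c = (-2, 6)
Constraint values g_i(x) = a_i^T x - b_i:
  g_1((-1, -3)) = 0
Stationarity residual: grad f(x) + sum_i lambda_i a_i = (0, 0)
  -> stationarity OK
Primal feasibility (all g_i <= 0): OK
Dual feasibility (all lambda_i >= 0): FAILS
Complementary slackness (lambda_i * g_i(x) = 0 for all i): OK

Verdict: the first failing condition is dual_feasibility -> dual.

dual


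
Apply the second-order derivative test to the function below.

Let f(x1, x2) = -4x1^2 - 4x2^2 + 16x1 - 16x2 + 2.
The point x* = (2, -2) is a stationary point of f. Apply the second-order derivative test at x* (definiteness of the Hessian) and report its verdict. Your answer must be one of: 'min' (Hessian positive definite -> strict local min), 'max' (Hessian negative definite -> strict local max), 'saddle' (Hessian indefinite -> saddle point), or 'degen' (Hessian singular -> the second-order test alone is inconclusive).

Compute the Hessian H = grad^2 f:
  H = [[-8, 0], [0, -8]]
Verify stationarity: grad f(x*) = H x* + g = (0, 0).
Eigenvalues of H: -8, -8.
Both eigenvalues < 0, so H is negative definite -> x* is a strict local max.

max


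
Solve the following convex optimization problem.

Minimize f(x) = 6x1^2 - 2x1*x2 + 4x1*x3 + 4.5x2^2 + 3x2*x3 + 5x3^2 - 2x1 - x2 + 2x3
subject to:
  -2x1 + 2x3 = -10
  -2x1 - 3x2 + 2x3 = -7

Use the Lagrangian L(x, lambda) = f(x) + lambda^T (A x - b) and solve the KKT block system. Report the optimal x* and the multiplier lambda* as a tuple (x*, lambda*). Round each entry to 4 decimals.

Form the Lagrangian:
  L(x, lambda) = (1/2) x^T Q x + c^T x + lambda^T (A x - b)
Stationarity (grad_x L = 0): Q x + c + A^T lambda = 0.
Primal feasibility: A x = b.

This gives the KKT block system:
  [ Q   A^T ] [ x     ]   [-c ]
  [ A    0  ] [ lambda ] = [ b ]

Solving the linear system:
  x*      = (2.3667, -1, -2.6333)
  lambda* = (16.4778, -7.5444)
  f(x*)   = 51.4833

x* = (2.3667, -1, -2.6333), lambda* = (16.4778, -7.5444)


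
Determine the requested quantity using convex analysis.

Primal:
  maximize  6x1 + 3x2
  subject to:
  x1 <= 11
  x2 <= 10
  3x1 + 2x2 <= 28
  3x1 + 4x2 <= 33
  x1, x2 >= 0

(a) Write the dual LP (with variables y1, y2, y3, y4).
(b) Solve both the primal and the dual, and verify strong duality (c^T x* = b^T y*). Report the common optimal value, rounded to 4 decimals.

The standard primal-dual pair for 'max c^T x s.t. A x <= b, x >= 0' is:
  Dual:  min b^T y  s.t.  A^T y >= c,  y >= 0.

So the dual LP is:
  minimize  11y1 + 10y2 + 28y3 + 33y4
  subject to:
    y1 + 3y3 + 3y4 >= 6
    y2 + 2y3 + 4y4 >= 3
    y1, y2, y3, y4 >= 0

Solving the primal: x* = (9.3333, 0).
  primal value c^T x* = 56.
Solving the dual: y* = (0, 0, 2, 0).
  dual value b^T y* = 56.
Strong duality: c^T x* = b^T y*. Confirmed.

56


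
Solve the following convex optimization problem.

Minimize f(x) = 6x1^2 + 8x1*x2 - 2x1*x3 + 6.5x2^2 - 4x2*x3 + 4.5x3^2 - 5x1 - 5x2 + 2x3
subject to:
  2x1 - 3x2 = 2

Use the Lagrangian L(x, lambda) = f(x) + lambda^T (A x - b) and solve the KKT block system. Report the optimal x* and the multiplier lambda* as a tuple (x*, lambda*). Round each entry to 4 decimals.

Form the Lagrangian:
  L(x, lambda) = (1/2) x^T Q x + c^T x + lambda^T (A x - b)
Stationarity (grad_x L = 0): Q x + c + A^T lambda = 0.
Primal feasibility: A x = b.

This gives the KKT block system:
  [ Q   A^T ] [ x     ]   [-c ]
  [ A    0  ] [ lambda ] = [ b ]

Solving the linear system:
  x*      = (0.6542, -0.2306, -0.1793)
  lambda* = (-0.6822)
  f(x*)   = -0.5562

x* = (0.6542, -0.2306, -0.1793), lambda* = (-0.6822)


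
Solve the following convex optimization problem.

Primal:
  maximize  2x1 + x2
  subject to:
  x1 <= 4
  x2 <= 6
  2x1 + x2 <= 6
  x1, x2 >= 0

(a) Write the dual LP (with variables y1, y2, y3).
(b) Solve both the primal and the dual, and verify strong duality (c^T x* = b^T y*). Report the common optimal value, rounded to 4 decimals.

The standard primal-dual pair for 'max c^T x s.t. A x <= b, x >= 0' is:
  Dual:  min b^T y  s.t.  A^T y >= c,  y >= 0.

So the dual LP is:
  minimize  4y1 + 6y2 + 6y3
  subject to:
    y1 + 2y3 >= 2
    y2 + y3 >= 1
    y1, y2, y3 >= 0

Solving the primal: x* = (3, 0).
  primal value c^T x* = 6.
Solving the dual: y* = (0, 0, 1).
  dual value b^T y* = 6.
Strong duality: c^T x* = b^T y*. Confirmed.

6


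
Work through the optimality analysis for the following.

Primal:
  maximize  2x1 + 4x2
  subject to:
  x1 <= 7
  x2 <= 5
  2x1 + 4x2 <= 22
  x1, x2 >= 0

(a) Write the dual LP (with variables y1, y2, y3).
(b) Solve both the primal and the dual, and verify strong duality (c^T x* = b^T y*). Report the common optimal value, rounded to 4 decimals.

The standard primal-dual pair for 'max c^T x s.t. A x <= b, x >= 0' is:
  Dual:  min b^T y  s.t.  A^T y >= c,  y >= 0.

So the dual LP is:
  minimize  7y1 + 5y2 + 22y3
  subject to:
    y1 + 2y3 >= 2
    y2 + 4y3 >= 4
    y1, y2, y3 >= 0

Solving the primal: x* = (1, 5).
  primal value c^T x* = 22.
Solving the dual: y* = (0, 0, 1).
  dual value b^T y* = 22.
Strong duality: c^T x* = b^T y*. Confirmed.

22


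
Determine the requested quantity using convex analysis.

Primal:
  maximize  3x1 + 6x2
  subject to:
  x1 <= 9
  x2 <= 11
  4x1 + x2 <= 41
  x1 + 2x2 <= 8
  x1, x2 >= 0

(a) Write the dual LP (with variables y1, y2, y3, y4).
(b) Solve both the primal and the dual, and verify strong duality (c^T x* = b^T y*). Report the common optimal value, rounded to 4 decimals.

The standard primal-dual pair for 'max c^T x s.t. A x <= b, x >= 0' is:
  Dual:  min b^T y  s.t.  A^T y >= c,  y >= 0.

So the dual LP is:
  minimize  9y1 + 11y2 + 41y3 + 8y4
  subject to:
    y1 + 4y3 + y4 >= 3
    y2 + y3 + 2y4 >= 6
    y1, y2, y3, y4 >= 0

Solving the primal: x* = (8, 0).
  primal value c^T x* = 24.
Solving the dual: y* = (0, 0, 0, 3).
  dual value b^T y* = 24.
Strong duality: c^T x* = b^T y*. Confirmed.

24


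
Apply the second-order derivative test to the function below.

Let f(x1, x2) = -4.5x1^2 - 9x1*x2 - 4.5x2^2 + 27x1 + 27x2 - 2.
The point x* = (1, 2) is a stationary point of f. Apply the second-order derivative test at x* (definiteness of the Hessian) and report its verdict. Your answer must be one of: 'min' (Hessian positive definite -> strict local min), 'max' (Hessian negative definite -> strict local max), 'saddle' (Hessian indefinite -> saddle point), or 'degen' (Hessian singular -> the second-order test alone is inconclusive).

Compute the Hessian H = grad^2 f:
  H = [[-9, -9], [-9, -9]]
Verify stationarity: grad f(x*) = H x* + g = (0, 0).
Eigenvalues of H: -18, 0.
H has a zero eigenvalue (singular; negative semidefinite but not definite), so H is neither positive definite, negative definite, nor indefinite. The second-order test alone is inconclusive -> degen.
(Indeed, f is constant along the null direction of H through x*, so x* is not a strict local extremum.)

degen


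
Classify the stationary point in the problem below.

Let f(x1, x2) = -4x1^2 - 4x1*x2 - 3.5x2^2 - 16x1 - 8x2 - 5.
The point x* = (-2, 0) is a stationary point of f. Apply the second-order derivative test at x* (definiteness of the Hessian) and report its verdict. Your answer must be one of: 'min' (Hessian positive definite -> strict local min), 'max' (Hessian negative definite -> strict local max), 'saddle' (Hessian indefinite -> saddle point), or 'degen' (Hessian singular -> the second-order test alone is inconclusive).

Compute the Hessian H = grad^2 f:
  H = [[-8, -4], [-4, -7]]
Verify stationarity: grad f(x*) = H x* + g = (0, 0).
Eigenvalues of H: -11.5311, -3.4689.
Both eigenvalues < 0, so H is negative definite -> x* is a strict local max.

max


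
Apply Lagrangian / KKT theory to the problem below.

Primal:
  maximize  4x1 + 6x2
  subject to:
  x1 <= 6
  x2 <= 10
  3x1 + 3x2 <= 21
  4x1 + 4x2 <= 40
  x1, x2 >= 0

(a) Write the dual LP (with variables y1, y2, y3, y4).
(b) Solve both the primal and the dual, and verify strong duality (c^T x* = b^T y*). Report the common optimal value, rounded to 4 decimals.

The standard primal-dual pair for 'max c^T x s.t. A x <= b, x >= 0' is:
  Dual:  min b^T y  s.t.  A^T y >= c,  y >= 0.

So the dual LP is:
  minimize  6y1 + 10y2 + 21y3 + 40y4
  subject to:
    y1 + 3y3 + 4y4 >= 4
    y2 + 3y3 + 4y4 >= 6
    y1, y2, y3, y4 >= 0

Solving the primal: x* = (0, 7).
  primal value c^T x* = 42.
Solving the dual: y* = (0, 0, 2, 0).
  dual value b^T y* = 42.
Strong duality: c^T x* = b^T y*. Confirmed.

42


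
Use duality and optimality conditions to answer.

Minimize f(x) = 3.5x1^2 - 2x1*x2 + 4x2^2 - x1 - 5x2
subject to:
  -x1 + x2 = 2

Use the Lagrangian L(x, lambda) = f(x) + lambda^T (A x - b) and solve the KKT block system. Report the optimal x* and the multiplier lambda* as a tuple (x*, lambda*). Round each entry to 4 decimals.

Form the Lagrangian:
  L(x, lambda) = (1/2) x^T Q x + c^T x + lambda^T (A x - b)
Stationarity (grad_x L = 0): Q x + c + A^T lambda = 0.
Primal feasibility: A x = b.

This gives the KKT block system:
  [ Q   A^T ] [ x     ]   [-c ]
  [ A    0  ] [ lambda ] = [ b ]

Solving the linear system:
  x*      = (-0.5455, 1.4545)
  lambda* = (-7.7273)
  f(x*)   = 4.3636

x* = (-0.5455, 1.4545), lambda* = (-7.7273)


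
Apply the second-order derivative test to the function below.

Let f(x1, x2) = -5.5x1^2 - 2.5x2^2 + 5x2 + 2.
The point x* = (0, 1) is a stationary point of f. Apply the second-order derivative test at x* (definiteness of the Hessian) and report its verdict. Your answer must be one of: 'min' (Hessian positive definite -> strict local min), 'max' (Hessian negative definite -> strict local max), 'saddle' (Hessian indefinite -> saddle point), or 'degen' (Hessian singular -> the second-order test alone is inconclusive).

Compute the Hessian H = grad^2 f:
  H = [[-11, 0], [0, -5]]
Verify stationarity: grad f(x*) = H x* + g = (0, 0).
Eigenvalues of H: -11, -5.
Both eigenvalues < 0, so H is negative definite -> x* is a strict local max.

max


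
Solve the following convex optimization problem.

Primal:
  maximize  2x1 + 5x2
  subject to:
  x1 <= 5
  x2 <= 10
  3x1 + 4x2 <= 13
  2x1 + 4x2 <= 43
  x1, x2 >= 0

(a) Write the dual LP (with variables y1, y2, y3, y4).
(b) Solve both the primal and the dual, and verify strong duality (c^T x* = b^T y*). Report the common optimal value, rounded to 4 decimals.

The standard primal-dual pair for 'max c^T x s.t. A x <= b, x >= 0' is:
  Dual:  min b^T y  s.t.  A^T y >= c,  y >= 0.

So the dual LP is:
  minimize  5y1 + 10y2 + 13y3 + 43y4
  subject to:
    y1 + 3y3 + 2y4 >= 2
    y2 + 4y3 + 4y4 >= 5
    y1, y2, y3, y4 >= 0

Solving the primal: x* = (0, 3.25).
  primal value c^T x* = 16.25.
Solving the dual: y* = (0, 0, 1.25, 0).
  dual value b^T y* = 16.25.
Strong duality: c^T x* = b^T y*. Confirmed.

16.25
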